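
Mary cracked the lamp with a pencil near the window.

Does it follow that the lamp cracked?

'Mary cracked the lamp' is the causative; it entails the inchoative 'the lamp cracked'.

yes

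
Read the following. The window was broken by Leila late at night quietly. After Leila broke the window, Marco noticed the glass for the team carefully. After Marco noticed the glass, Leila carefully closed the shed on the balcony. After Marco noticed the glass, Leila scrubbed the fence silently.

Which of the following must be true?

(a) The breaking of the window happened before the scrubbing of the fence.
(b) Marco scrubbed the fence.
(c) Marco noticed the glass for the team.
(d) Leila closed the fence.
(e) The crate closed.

(a) Entailed — the narrative places the breaking before the scrubbing.
(b) Not entailed — the passage has Leila scrubbing the fence, not Marco.
(c) Entailed — this follows by dropping conjuncts from the noticing event's description.
(d) Not entailed — Leila closed the shed, not the fence; the fence belongs to the scrubbing event.
(e) Not entailed — the shed is what closed, not the crate.

(a), (c)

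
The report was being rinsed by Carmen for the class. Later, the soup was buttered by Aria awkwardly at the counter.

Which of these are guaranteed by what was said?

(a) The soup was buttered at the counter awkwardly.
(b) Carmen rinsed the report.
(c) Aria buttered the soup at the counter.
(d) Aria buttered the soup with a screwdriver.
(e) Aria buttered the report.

(a) Entailed — this follows by dropping conjuncts from the buttering event's description.
(b) Entailed — 'rinse' is an activity; 'was rinsing' entails that some rinsing happened, so 'rinsed' holds.
(c) Entailed — the original entails any weakening of itself; this just drops 'awkwardly'.
(d) Not entailed — 'with a screwdriver' adds information not in the original event.
(e) Not entailed — Aria buttered the soup, not the report; the report belongs to the rinsing event.

(a), (b), (c)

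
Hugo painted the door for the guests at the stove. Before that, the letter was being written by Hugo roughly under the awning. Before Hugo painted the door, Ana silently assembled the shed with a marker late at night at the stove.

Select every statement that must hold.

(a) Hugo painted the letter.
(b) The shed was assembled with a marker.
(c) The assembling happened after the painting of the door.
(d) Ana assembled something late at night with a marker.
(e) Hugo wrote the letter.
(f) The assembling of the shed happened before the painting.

(a) Not entailed — Hugo painted the door, not the letter; the letter belongs to the writing event.
(b) Entailed — this follows by dropping conjuncts from the assembling event's description.
(c) Not entailed — the narrative places the assembling before the painting, not after.
(d) Entailed — the original entails any weakening of itself; this just drops 'at the stove', 'silently' and generalizes the patient.
(e) Not entailed — 'was writing' is progressive on an accomplishment; it does not entail the completed 'wrote'.
(f) Entailed — the narrative places the assembling before the painting.

(b), (d), (f)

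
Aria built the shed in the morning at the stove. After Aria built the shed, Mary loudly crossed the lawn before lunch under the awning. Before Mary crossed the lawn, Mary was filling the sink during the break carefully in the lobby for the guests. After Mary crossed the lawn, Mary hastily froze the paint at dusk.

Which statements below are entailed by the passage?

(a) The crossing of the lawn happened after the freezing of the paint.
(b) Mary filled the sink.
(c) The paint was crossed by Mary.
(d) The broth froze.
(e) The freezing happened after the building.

(a) Not entailed — the narrative places the crossing before the freezing, not after.
(b) Not entailed — 'was filling' is progressive on an accomplishment; it does not entail the completed 'filled'.
(c) Not entailed — Mary crossed the lawn, not the paint; the paint belongs to the freezing event.
(d) Not entailed — the paint is what froze, not the broth.
(e) Entailed — the narrative places the building before the freezing.

(e)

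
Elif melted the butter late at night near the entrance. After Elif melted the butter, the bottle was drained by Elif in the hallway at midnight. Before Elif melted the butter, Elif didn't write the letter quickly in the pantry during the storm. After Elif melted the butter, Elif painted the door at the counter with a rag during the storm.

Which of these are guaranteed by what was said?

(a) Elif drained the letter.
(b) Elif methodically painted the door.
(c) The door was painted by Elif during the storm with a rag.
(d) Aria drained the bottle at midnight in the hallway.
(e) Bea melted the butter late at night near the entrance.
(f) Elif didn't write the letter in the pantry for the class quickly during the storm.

(a) Not entailed — Elif drained the bottle, not the letter; the letter belongs to the writing event.
(b) Not entailed — 'methodically' adds information not in the original event.
(c) Entailed — every conjunct here is already in the original painting event.
(d) Not entailed — the passage has Elif draining the bottle, not Aria.
(e) Not entailed — the passage has Elif melting the butter, not Bea.
(f) Entailed — under negation, adding a further restriction is entailed: if no such writing event occurred, none occurred for the class either.

(c), (f)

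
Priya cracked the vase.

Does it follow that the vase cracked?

'Priya cracked the vase' is the causative; it entails the inchoative 'the vase cracked'.

yes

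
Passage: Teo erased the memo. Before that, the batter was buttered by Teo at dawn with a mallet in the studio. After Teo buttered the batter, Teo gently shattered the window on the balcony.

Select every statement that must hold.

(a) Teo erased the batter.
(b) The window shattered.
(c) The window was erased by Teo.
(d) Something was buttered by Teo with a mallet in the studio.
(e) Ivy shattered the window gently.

(a) Not entailed — Teo erased the memo, not the batter; the batter belongs to the buttering event.
(b) Entailed — 'Teo shattered the window' is causative; it entails the inchoative 'the window shattered'.
(c) Not entailed — Teo erased the memo, not the window; the window belongs to the shattering event.
(d) Entailed — the original entails any weakening of itself; this just drops 'at dawn' and generalizes the patient.
(e) Not entailed — the passage has Teo shattering the window, not Ivy.

(b), (d)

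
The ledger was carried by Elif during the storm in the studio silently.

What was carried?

the ledger

'the ledger' marks the patient of the carrying event.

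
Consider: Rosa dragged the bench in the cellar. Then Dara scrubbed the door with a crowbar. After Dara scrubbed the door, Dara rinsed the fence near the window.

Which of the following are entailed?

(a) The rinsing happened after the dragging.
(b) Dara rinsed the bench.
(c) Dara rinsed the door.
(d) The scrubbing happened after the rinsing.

(a)

(a) Entailed — the narrative places the dragging before the rinsing.
(b) Not entailed — Dara rinsed the fence, not the bench; the bench belongs to the dragging event.
(c) Not entailed — Dara rinsed the fence, not the door; the door belongs to the scrubbing event.
(d) Not entailed — the narrative places the scrubbing before the rinsing, not after.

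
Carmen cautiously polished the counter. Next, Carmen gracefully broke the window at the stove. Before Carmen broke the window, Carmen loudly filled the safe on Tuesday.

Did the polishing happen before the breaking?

yes

The narrative orders the polishing before the breaking.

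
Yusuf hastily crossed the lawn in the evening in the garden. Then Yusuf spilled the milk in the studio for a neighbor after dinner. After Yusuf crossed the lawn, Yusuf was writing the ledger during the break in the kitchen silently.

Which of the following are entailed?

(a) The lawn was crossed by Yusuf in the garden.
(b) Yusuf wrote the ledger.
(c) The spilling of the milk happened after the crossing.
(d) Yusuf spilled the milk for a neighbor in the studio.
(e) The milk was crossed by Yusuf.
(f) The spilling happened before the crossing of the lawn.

(a), (c), (d)

(a) Entailed — dropping 'in the evening', 'hastily' leaves a sub-description the original still satisfies.
(b) Not entailed — 'was writing' is progressive on an accomplishment; it does not entail the completed 'wrote'.
(c) Entailed — the narrative places the crossing before the spilling.
(d) Entailed — every conjunct here is already in the original spilling event.
(e) Not entailed — Yusuf crossed the lawn, not the milk; the milk belongs to the spilling event.
(f) Not entailed — the narrative places the crossing before the spilling, not after.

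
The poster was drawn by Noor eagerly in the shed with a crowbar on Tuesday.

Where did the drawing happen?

'in the shed' marks the location of the drawing event.

in the shed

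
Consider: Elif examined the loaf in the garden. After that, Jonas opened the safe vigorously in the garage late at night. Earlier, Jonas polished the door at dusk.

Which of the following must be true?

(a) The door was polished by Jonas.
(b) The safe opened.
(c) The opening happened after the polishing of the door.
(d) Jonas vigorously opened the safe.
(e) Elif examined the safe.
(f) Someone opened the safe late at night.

(a), (b), (c), (d), (f)

(a) Entailed — the original entails any weakening of itself; this just drops 'at dusk'.
(b) Entailed — 'Jonas opened the safe' is causative; it entails the inchoative 'the safe opened'.
(c) Entailed — the narrative places the polishing before the opening.
(d) Entailed — this follows by dropping conjuncts from the opening event's description.
(e) Not entailed — Elif examined the loaf, not the safe; the safe belongs to the opening event.
(f) Entailed — dropping 'vigorously', 'in the garage' and generalizing the agent leaves a sub-description the original still satisfies.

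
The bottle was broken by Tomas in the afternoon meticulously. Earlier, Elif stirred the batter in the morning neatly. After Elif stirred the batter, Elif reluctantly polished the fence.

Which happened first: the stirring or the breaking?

The connectives place the stirring before the breaking.

the stirring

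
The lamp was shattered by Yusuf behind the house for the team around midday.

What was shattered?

the lamp

'the lamp' marks the patient of the shattering event.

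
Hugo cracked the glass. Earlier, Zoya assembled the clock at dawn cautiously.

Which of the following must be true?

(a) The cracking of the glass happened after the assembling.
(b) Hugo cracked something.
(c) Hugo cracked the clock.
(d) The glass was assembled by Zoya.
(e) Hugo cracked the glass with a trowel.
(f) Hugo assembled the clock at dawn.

(a), (b)

(a) Entailed — the narrative places the assembling before the cracking.
(b) Entailed — the original entails any weakening of itself; this just generalizes the patient.
(c) Not entailed — Hugo cracked the glass, not the clock; the clock belongs to the assembling event.
(d) Not entailed — Zoya assembled the clock, not the glass; the glass belongs to the cracking event.
(e) Not entailed — 'with a trowel' adds information not in the original event.
(f) Not entailed — the passage has Zoya assembling the clock, not Hugo.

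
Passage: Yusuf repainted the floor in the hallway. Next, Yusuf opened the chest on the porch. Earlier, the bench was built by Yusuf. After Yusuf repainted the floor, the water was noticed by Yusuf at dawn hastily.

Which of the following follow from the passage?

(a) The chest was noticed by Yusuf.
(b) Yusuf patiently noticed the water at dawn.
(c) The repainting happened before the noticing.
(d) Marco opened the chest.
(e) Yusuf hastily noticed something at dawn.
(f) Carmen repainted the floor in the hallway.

(a) Not entailed — Yusuf noticed the water, not the chest; the chest belongs to the opening event.
(b) Not entailed — 'patiently' adds a manner not in (and inconsistent with) the original.
(c) Entailed — the narrative places the repainting before the noticing.
(d) Not entailed — the passage has Yusuf opening the chest, not Marco.
(e) Entailed — generalizing the patient leaves a sub-description the original still satisfies.
(f) Not entailed — the passage has Yusuf repainting the floor, not Carmen.

(c), (e)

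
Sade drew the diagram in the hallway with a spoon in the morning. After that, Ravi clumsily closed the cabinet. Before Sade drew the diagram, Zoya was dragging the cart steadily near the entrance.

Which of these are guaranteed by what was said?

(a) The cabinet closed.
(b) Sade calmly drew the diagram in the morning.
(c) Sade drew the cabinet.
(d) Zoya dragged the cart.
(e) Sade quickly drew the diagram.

(a) Entailed — 'Ravi closed the cabinet' is causative; it entails the inchoative 'the cabinet closed'.
(b) Not entailed — 'calmly' adds information not in the original event.
(c) Not entailed — Sade drew the diagram, not the cabinet; the cabinet belongs to the closing event.
(d) Entailed — 'drag' is an activity; 'was dragging' entails that some dragging happened, so 'dragged' holds.
(e) Not entailed — 'quickly' adds information not in the original event.

(a), (d)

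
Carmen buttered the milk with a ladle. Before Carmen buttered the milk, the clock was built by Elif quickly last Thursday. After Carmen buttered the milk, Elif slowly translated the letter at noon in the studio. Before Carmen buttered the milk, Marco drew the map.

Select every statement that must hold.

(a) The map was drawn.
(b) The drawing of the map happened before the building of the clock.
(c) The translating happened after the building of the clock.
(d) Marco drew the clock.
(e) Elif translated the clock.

(a), (c)

(a) Entailed — every conjunct here is already in the original drawing event.
(b) Not entailed — the narrative doesn't order the drawing relative to the building.
(c) Entailed — the narrative places the building before the translating.
(d) Not entailed — Marco drew the map, not the clock; the clock belongs to the building event.
(e) Not entailed — Elif translated the letter, not the clock; the clock belongs to the building event.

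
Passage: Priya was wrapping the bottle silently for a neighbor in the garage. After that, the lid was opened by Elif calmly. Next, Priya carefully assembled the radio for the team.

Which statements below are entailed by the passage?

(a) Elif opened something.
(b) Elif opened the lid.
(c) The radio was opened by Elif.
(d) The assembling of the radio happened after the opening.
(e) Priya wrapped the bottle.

(a), (b), (d)

(a) Entailed — every conjunct here is already in the original opening event.
(b) Entailed — this follows by dropping conjuncts from the opening event's description.
(c) Not entailed — Elif opened the lid, not the radio; the radio belongs to the assembling event.
(d) Entailed — the narrative places the opening before the assembling.
(e) Not entailed — 'was wrapping' is progressive on an accomplishment; it does not entail the completed 'wrapped'.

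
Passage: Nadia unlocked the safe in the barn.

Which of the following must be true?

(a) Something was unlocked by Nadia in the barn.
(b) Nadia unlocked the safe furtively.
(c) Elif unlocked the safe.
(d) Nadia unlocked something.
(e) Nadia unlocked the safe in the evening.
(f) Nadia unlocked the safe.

(a) Entailed — this follows by dropping conjuncts from the unlocking event's description.
(b) Not entailed — 'furtively' adds information not in the original event.
(c) Not entailed — the passage has Nadia unlocking the safe, not Elif.
(d) Entailed — this follows by dropping conjuncts from the unlocking event's description.
(e) Not entailed — 'in the evening' adds information not in the original event.
(f) Entailed — this follows by dropping conjuncts from the unlocking event's description.

(a), (d), (f)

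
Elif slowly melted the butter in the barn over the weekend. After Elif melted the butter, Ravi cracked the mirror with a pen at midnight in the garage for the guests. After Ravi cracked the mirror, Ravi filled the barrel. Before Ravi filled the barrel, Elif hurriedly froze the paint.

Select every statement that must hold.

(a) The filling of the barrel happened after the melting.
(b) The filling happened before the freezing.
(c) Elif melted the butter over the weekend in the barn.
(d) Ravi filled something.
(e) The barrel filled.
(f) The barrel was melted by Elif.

(a) Entailed — the narrative places the melting before the filling.
(b) Not entailed — the narrative places the freezing before the filling, not after.
(c) Entailed — this follows by dropping conjuncts from the melting event's description.
(d) Entailed — every conjunct here is already in the original filling event.
(e) Entailed — 'Ravi filled the barrel' is causative; it entails the inchoative 'the barrel filled'.
(f) Not entailed — Elif melted the butter, not the barrel; the barrel belongs to the filling event.

(a), (c), (d), (e)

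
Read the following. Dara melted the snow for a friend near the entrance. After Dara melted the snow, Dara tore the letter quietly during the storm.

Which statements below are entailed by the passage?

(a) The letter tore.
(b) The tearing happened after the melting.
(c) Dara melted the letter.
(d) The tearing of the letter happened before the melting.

(a), (b)

(a) Entailed — 'Dara tore the letter' is causative; it entails the inchoative 'the letter tore'.
(b) Entailed — the narrative places the melting before the tearing.
(c) Not entailed — Dara melted the snow, not the letter; the letter belongs to the tearing event.
(d) Not entailed — the narrative places the melting before the tearing, not after.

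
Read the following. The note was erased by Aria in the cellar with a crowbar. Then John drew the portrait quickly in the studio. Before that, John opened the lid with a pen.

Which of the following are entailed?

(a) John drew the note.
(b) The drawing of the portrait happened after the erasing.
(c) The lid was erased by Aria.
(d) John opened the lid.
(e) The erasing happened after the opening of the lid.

(a) Not entailed — John drew the portrait, not the note; the note belongs to the erasing event.
(b) Entailed — the narrative places the erasing before the drawing.
(c) Not entailed — Aria erased the note, not the lid; the lid belongs to the opening event.
(d) Entailed — dropping 'with a pen' leaves a sub-description the original still satisfies.
(e) Not entailed — the narrative doesn't order the opening relative to the erasing.

(b), (d)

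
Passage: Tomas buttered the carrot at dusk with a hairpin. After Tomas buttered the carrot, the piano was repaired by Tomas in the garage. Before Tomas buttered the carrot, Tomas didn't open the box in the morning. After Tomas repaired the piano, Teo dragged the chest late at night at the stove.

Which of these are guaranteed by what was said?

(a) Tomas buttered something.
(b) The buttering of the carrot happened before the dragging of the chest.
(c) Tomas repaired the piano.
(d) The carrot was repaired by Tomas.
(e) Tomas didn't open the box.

(a), (b), (c)

(a) Entailed — every conjunct here is already in the original buttering event.
(b) Entailed — the narrative places the buttering before the dragging.
(c) Entailed — dropping 'in the garage' leaves a sub-description the original still satisfies.
(d) Not entailed — Tomas repaired the piano, not the carrot; the carrot belongs to the buttering event.
(e) Not entailed — dropping 'in the morning' under negation is not valid — the original leaves open that Tomas opened the box some other way.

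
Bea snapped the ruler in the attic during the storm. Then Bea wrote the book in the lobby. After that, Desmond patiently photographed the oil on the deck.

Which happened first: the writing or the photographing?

the writing

The connectives place the writing before the photographing.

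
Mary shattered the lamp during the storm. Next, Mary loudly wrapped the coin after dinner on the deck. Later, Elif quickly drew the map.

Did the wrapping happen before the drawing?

The narrative orders the wrapping before the drawing.

yes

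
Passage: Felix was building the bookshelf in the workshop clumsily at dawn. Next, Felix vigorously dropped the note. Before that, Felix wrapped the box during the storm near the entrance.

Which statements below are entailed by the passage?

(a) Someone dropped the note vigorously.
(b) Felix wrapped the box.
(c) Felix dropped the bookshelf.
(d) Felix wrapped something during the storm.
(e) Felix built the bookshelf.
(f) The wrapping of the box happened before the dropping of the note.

(a) Entailed — every conjunct here is already in the original dropping event.
(b) Entailed — this follows by dropping conjuncts from the wrapping event's description.
(c) Not entailed — Felix dropped the note, not the bookshelf; the bookshelf belongs to the building event.
(d) Entailed — every conjunct here is already in the original wrapping event.
(e) Not entailed — 'was building' is progressive on an accomplishment; it does not entail the completed 'built'.
(f) Entailed — the narrative places the wrapping before the dropping.

(a), (b), (d), (f)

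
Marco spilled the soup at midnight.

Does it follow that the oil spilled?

no

Nothing is said about any oil; only the soup is affected.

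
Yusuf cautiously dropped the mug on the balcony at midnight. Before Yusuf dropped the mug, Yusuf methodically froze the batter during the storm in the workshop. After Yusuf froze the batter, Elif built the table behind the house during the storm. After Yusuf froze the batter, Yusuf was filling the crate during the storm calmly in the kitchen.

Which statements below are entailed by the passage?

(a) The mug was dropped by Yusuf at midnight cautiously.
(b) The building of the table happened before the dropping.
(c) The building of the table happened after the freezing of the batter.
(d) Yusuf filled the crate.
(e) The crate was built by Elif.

(a) Entailed — dropping 'on the balcony' leaves a sub-description the original still satisfies.
(b) Not entailed — the narrative doesn't order the building relative to the dropping.
(c) Entailed — the narrative places the freezing before the building.
(d) Not entailed — 'was filling' is progressive on an accomplishment; it does not entail the completed 'filled'.
(e) Not entailed — Elif built the table, not the crate; the crate belongs to the filling event.

(a), (c)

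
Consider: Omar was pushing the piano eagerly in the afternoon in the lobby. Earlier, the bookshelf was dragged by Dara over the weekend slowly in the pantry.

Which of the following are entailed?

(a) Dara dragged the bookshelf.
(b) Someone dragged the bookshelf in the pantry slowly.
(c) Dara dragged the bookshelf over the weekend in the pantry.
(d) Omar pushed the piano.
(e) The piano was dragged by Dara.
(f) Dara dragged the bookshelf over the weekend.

(a), (b), (c), (d), (f)

(a) Entailed — the original entails any weakening of itself; this just drops 'slowly', 'over the weekend', 'in the pantry'.
(b) Entailed — the original entails any weakening of itself; this just drops 'over the weekend' and generalizes the agent.
(c) Entailed — dropping 'slowly' leaves a sub-description the original still satisfies.
(d) Entailed — 'push' is an activity; 'was pushing' entails that some pushing happened, so 'pushed' holds.
(e) Not entailed — Dara dragged the bookshelf, not the piano; the piano belongs to the pushing event.
(f) Entailed — dropping 'slowly', 'in the pantry' leaves a sub-description the original still satisfies.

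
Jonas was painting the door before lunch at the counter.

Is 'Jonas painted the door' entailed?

'was painting' is progressive; for an accomplishment like 'paint the door', it doesn't entail completion.

no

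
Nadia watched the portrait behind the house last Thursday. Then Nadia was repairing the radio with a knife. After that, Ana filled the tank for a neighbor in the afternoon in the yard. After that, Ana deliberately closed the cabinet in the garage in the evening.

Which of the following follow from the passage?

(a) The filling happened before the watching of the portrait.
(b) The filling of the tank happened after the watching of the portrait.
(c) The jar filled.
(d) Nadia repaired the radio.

(a) Not entailed — the narrative places the watching before the filling, not after.
(b) Entailed — the narrative places the watching before the filling.
(c) Not entailed — the tank is what filled, not the jar.
(d) Not entailed — 'was repairing' is progressive on an accomplishment; it does not entail the completed 'repaired'.

(b)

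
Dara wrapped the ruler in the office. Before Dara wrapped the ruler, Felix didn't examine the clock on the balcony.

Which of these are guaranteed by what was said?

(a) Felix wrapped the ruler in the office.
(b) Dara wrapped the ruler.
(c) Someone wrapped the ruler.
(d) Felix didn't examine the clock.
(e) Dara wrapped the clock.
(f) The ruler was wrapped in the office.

(b), (c), (f)

(a) Not entailed — the passage has Dara wrapping the ruler, not Felix.
(b) Entailed — the original entails any weakening of itself; this just drops 'in the office'.
(c) Entailed — this follows by dropping conjuncts from the wrapping event's description.
(d) Not entailed — dropping 'on the balcony' under negation is not valid — the original leaves open that Felix examined the clock some other way.
(e) Not entailed — Dara wrapped the ruler, not the clock; the clock belongs to the examining event.
(f) Entailed — the original entails any weakening of itself; this just generalizes the agent.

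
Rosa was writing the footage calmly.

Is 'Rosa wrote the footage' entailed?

'was writing' is progressive; for an accomplishment like 'write the footage', it doesn't entail completion.

no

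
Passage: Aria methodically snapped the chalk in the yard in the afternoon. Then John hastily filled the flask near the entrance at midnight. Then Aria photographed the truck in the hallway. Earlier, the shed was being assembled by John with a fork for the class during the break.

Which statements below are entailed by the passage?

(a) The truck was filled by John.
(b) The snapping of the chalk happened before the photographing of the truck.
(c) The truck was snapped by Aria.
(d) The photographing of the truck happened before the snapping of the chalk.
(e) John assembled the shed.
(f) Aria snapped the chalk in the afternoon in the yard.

(b), (f)

(a) Not entailed — John filled the flask, not the truck; the truck belongs to the photographing event.
(b) Entailed — the narrative places the snapping before the photographing.
(c) Not entailed — Aria snapped the chalk, not the truck; the truck belongs to the photographing event.
(d) Not entailed — the narrative places the snapping before the photographing, not after.
(e) Not entailed — 'was assembling' is progressive on an accomplishment; it does not entail the completed 'assembled'.
(f) Entailed — every conjunct here is already in the original snapping event.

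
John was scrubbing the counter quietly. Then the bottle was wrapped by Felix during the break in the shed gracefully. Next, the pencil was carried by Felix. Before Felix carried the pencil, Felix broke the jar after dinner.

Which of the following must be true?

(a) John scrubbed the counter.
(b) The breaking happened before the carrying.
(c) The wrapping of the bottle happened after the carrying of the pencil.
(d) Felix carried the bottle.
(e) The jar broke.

(a) Entailed — 'scrub' is an activity; 'was scrubbing' entails that some scrubbing happened, so 'scrubbed' holds.
(b) Entailed — the narrative places the breaking before the carrying.
(c) Not entailed — the narrative places the wrapping before the carrying, not after.
(d) Not entailed — Felix carried the pencil, not the bottle; the bottle belongs to the wrapping event.
(e) Entailed — 'Felix broke the jar' is causative; it entails the inchoative 'the jar broke'.

(a), (b), (e)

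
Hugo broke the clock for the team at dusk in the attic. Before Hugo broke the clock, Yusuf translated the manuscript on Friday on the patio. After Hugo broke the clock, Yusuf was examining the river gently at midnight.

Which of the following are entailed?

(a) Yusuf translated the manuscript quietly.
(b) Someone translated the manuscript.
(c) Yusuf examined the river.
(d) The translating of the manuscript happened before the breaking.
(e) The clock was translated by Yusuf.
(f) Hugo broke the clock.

(a) Not entailed — 'quietly' adds information not in the original event.
(b) Entailed — the original entails any weakening of itself; this just drops 'on the patio', 'on Friday' and generalizes the agent.
(c) Entailed — 'examine' is an activity; 'was examining' entails that some examining happened, so 'examined' holds.
(d) Entailed — the narrative places the translating before the breaking.
(e) Not entailed — Yusuf translated the manuscript, not the clock; the clock belongs to the breaking event.
(f) Entailed — dropping 'in the attic', 'for the team', 'at dusk' leaves a sub-description the original still satisfies.

(b), (c), (d), (f)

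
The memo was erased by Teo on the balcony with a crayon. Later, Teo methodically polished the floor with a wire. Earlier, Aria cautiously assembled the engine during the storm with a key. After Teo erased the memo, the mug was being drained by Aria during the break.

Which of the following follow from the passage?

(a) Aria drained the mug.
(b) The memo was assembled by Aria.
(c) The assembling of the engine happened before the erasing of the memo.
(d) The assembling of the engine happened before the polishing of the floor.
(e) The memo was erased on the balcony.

(a) Not entailed — 'was draining' is progressive on an accomplishment; it does not entail the completed 'drained'.
(b) Not entailed — Aria assembled the engine, not the memo; the memo belongs to the erasing event.
(c) Not entailed — the narrative doesn't order the assembling relative to the erasing.
(d) Entailed — the narrative places the assembling before the polishing.
(e) Entailed — the original entails any weakening of itself; this just drops 'with a crayon' and generalizes the agent.

(d), (e)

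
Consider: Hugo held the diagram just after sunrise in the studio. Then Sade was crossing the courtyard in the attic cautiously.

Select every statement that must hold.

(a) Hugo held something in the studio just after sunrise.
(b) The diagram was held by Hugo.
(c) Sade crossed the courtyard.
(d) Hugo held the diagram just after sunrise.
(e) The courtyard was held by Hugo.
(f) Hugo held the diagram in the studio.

(a), (b), (d), (f)

(a) Entailed — the original entails any weakening of itself; this just generalizes the patient.
(b) Entailed — this follows by dropping conjuncts from the holding event's description.
(c) Not entailed — 'was crossing' is progressive on an accomplishment; it does not entail the completed 'crossed'.
(d) Entailed — the original entails any weakening of itself; this just drops 'in the studio'.
(e) Not entailed — Hugo held the diagram, not the courtyard; the courtyard belongs to the crossing event.
(f) Entailed — the original entails any weakening of itself; this just drops 'just after sunrise'.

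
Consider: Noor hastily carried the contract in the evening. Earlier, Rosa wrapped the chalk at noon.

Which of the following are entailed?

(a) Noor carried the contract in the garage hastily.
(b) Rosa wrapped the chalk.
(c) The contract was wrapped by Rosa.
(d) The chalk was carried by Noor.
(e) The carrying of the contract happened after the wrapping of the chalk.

(a) Not entailed — 'in the garage' adds information not in the original event.
(b) Entailed — every conjunct here is already in the original wrapping event.
(c) Not entailed — Rosa wrapped the chalk, not the contract; the contract belongs to the carrying event.
(d) Not entailed — Noor carried the contract, not the chalk; the chalk belongs to the wrapping event.
(e) Entailed — the narrative places the wrapping before the carrying.

(b), (e)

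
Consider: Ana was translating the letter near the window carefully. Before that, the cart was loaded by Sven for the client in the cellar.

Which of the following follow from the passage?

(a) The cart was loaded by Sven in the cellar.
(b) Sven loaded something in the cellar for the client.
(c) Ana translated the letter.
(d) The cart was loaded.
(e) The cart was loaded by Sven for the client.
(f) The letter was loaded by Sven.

(a) Entailed — every conjunct here is already in the original loading event.
(b) Entailed — this follows by dropping conjuncts from the loading event's description.
(c) Not entailed — 'was translating' is progressive on an accomplishment; it does not entail the completed 'translated'.
(d) Entailed — the original entails any weakening of itself; this just drops 'in the cellar', 'for the client' and generalizes the agent.
(e) Entailed — dropping 'in the cellar' leaves a sub-description the original still satisfies.
(f) Not entailed — Sven loaded the cart, not the letter; the letter belongs to the translating event.

(a), (b), (d), (e)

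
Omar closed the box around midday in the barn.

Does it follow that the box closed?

yes

'Omar closed the box' is the causative; it entails the inchoative 'the box closed'.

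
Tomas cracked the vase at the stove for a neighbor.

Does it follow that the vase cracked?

'Tomas cracked the vase' is the causative; it entails the inchoative 'the vase cracked'.

yes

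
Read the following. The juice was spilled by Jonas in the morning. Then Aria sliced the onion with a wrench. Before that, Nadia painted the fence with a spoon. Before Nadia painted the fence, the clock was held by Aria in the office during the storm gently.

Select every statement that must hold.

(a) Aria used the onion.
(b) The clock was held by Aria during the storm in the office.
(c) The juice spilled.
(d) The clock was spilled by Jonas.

(a) Not entailed — the onion is the patient, not an instrument — Aria used a wrench.
(b) Entailed — dropping 'gently' leaves a sub-description the original still satisfies.
(c) Entailed — 'Jonas spilled the juice' is causative; it entails the inchoative 'the juice spilled'.
(d) Not entailed — Jonas spilled the juice, not the clock; the clock belongs to the holding event.

(b), (c)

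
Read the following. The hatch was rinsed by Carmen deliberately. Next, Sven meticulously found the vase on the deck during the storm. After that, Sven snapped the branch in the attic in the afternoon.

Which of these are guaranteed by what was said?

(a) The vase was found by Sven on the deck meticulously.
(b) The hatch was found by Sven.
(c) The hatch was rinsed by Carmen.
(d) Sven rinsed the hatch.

(a), (c)

(a) Entailed — the original entails any weakening of itself; this just drops 'during the storm'.
(b) Not entailed — Sven found the vase, not the hatch; the hatch belongs to the rinsing event.
(c) Entailed — the original entails any weakening of itself; this just drops 'deliberately'.
(d) Not entailed — the passage has Carmen rinsing the hatch, not Sven.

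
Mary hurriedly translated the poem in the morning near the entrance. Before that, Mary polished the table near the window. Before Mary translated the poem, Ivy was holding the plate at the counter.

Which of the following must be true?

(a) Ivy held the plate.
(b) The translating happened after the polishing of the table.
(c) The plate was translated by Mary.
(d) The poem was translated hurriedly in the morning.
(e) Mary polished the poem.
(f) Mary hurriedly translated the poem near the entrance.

(a), (b), (d), (f)

(a) Entailed — 'hold' is an activity; 'was holding' entails that some holding happened, so 'held' holds.
(b) Entailed — the narrative places the polishing before the translating.
(c) Not entailed — Mary translated the poem, not the plate; the plate belongs to the holding event.
(d) Entailed — the original entails any weakening of itself; this just drops 'near the entrance' and generalizes the agent.
(e) Not entailed — Mary polished the table, not the poem; the poem belongs to the translating event.
(f) Entailed — every conjunct here is already in the original translating event.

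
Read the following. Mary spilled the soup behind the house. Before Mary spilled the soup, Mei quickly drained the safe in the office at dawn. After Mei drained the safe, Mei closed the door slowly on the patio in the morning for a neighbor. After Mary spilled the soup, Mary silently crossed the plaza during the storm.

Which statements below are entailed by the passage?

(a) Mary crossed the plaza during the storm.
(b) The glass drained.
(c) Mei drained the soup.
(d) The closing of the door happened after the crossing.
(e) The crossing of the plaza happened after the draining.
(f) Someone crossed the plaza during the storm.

(a) Entailed — dropping 'silently' leaves a sub-description the original still satisfies.
(b) Not entailed — the safe is what drained, not the glass.
(c) Not entailed — Mei drained the safe, not the soup; the soup belongs to the spilling event.
(d) Not entailed — the narrative doesn't order the crossing relative to the closing.
(e) Entailed — the narrative places the draining before the crossing.
(f) Entailed — every conjunct here is already in the original crossing event.

(a), (e), (f)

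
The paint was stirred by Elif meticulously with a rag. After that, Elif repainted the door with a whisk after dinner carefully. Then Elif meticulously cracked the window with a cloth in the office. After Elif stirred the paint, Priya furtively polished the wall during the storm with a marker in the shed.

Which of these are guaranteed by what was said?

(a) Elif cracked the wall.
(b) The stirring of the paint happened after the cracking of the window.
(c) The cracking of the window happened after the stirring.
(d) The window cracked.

(a) Not entailed — Elif cracked the window, not the wall; the wall belongs to the polishing event.
(b) Not entailed — the narrative places the stirring before the cracking, not after.
(c) Entailed — the narrative places the stirring before the cracking.
(d) Entailed — 'Elif cracked the window' is causative; it entails the inchoative 'the window cracked'.

(c), (d)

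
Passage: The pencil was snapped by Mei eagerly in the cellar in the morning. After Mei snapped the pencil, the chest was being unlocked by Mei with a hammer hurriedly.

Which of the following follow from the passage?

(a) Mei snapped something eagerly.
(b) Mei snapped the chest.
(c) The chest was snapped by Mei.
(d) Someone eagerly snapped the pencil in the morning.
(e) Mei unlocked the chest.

(a), (d)

(a) Entailed — every conjunct here is already in the original snapping event.
(b) Not entailed — Mei snapped the pencil, not the chest; the chest belongs to the unlocking event.
(c) Not entailed — Mei snapped the pencil, not the chest; the chest belongs to the unlocking event.
(d) Entailed — every conjunct here is already in the original snapping event.
(e) Not entailed — 'was unlocking' is progressive on an accomplishment; it does not entail the completed 'unlocked'.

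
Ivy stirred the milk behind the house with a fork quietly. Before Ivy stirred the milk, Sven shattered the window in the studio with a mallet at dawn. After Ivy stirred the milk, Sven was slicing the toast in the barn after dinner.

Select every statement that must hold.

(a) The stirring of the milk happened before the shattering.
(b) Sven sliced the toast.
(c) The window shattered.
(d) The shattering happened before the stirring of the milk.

(c), (d)

(a) Not entailed — the narrative places the shattering before the stirring, not after.
(b) Not entailed — 'was slicing' is progressive on an accomplishment; it does not entail the completed 'sliced'.
(c) Entailed — 'Sven shattered the window' is causative; it entails the inchoative 'the window shattered'.
(d) Entailed — the narrative places the shattering before the stirring.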